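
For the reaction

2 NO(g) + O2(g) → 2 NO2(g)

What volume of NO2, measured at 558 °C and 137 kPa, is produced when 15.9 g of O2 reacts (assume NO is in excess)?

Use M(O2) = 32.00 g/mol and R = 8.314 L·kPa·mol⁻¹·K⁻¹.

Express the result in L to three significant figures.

50.1 L

n(O2) = 15.90 / 32.00 = 0.4969 mol
n(NO2) = (2/1) × 0.4969 = 0.9938 mol
V = nRT/P = 0.9938 × 8.314 × 831.15 / 137 = 50.13 L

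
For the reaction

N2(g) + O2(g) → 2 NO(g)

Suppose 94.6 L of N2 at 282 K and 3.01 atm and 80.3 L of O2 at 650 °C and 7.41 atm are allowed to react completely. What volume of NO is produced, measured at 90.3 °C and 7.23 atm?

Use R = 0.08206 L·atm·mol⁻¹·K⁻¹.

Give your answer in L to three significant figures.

n(N2) = PV/RT = (3.01 × 94.6) / (0.08206 × 282) = 12.30 mol
n(O2) = PV/RT = (7.41 × 80.3) / (0.08206 × 923.15) = 7.855 mol
For 12.30 mol N2, stoichiometry requires (1/1) × 12.30 = 12.30 mol O2; 7.855 mol is available, so O2 is limiting.
n(NO) = (2/1) × 7.855 = 15.71 mol
V(NO) = nRT/P = 15.71 × 0.08206 × 363.45 / 7.23 = 64.81 L

64.8 L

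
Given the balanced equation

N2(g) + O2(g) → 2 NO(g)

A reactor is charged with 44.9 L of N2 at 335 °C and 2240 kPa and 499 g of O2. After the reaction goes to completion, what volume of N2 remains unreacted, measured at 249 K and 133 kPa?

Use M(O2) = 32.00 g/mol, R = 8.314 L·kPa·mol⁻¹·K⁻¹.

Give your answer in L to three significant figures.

66.9 L

n(N2) = PV/RT = (2240 × 44.9) / (8.314 × 608.15) = 19.89 mol
n(O2) = 499 / 32.00 = 15.59 mol
For 19.89 mol N2, stoichiometry requires (1/1) × 19.89 = 19.89 mol O2; 15.59 mol is available, so O2 is limiting.
n(N2) consumed = (1/1) × 15.59 = 15.59 mol; remaining = 19.89 − 15.59 = 4.300 mol
V(N2) = nRT/P = 4.300 × 8.314 × 249 / 133 = 66.93 L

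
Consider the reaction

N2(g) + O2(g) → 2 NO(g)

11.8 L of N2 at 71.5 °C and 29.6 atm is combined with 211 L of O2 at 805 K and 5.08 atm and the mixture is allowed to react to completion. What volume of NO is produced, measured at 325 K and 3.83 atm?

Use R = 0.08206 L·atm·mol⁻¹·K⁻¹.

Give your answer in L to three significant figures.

172 L

n(N2) = PV/RT = (29.6 × 11.8) / (0.08206 × 344.65) = 12.35 mol
n(O2) = PV/RT = (5.08 × 211) / (0.08206 × 805) = 16.23 mol
For 12.35 mol N2, stoichiometry requires (1/1) × 12.35 = 12.35 mol O2; 16.23 mol is available, so N2 is limiting.
n(NO) = (2/1) × 12.35 = 24.70 mol
V(NO) = nRT/P = 24.70 × 0.08206 × 325 / 3.83 = 172.0 L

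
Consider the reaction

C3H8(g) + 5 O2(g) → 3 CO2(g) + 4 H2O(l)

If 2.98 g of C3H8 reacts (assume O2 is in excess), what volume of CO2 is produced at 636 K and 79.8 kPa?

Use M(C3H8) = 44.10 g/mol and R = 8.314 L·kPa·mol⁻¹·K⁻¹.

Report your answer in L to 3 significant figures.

13.4 L

n(C3H8) = 2.980 / 44.10 = 0.06757 mol
n(CO2) = (3/1) × 0.06757 = 0.2027 mol
V = nRT/P = 0.2027 × 8.314 × 636 / 79.8 = 13.43 L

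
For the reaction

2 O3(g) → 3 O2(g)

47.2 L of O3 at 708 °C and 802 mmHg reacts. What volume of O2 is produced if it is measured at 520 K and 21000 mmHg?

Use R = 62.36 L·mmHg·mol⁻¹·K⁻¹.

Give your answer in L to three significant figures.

1.43 L

n(O3) = PV/RT = (802 × 47.2) / (62.36 × 981.15) = 0.6187 mol
n(O2) = (3/2) × 0.6187 = 0.9281 mol
V = nRT/P = 0.9281 × 62.36 × 520 / 21000 = 1.433 L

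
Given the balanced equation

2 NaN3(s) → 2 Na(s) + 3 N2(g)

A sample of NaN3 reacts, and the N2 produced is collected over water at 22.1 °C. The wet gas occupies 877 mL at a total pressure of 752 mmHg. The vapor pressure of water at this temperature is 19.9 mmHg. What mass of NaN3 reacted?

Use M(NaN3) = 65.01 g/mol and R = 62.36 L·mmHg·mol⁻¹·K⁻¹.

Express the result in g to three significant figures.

P(N2) = 752 − 19.9 = 732.1 mmHg
n(N2) = PV/RT = (732.1 × 0.8770) / (62.36 × 295.25) = 0.03487 mol
n(NaN3) = (2/3) × 0.03487 = 0.02325 mol
m(NaN3) = 0.02325 × 65.01 = 1.511 g

1.51 g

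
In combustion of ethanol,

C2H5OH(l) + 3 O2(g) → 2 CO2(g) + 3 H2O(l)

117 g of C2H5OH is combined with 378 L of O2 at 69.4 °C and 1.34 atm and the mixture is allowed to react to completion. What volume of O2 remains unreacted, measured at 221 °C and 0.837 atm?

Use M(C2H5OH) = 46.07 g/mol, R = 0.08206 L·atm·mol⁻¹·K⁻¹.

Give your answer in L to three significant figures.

504 L

n(C2H5OH) = 117 / 46.07 = 2.540 mol
n(O2) = PV/RT = (1.34 × 378) / (0.08206 × 342.55) = 18.02 mol
For 2.540 mol C2H5OH, stoichiometry requires (3/1) × 2.540 = 7.620 mol O2; 18.02 mol is available, so C2H5OH is limiting.
n(O2) consumed = (3/1) × 2.540 = 7.620 mol; remaining = 18.02 − 7.620 = 10.40 mol
V(O2) = nRT/P = 10.40 × 0.08206 × 494.15 / 0.837 = 503.8 L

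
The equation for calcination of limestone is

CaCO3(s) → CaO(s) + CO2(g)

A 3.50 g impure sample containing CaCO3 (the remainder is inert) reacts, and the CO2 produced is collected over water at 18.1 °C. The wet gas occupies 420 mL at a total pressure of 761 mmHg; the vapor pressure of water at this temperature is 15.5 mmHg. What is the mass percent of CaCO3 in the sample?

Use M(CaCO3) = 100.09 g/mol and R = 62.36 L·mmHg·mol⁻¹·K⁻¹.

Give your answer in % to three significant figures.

P(CO2) = 761 − 15.5 = 745.5 mmHg
n(CO2) = PV/RT = (745.5 × 0.4200) / (62.36 × 291.25) = 0.01724 mol
n(CaCO3) = (1/1) × 0.01724 = 0.01724 mol
m(CaCO3) = 0.01724 × 100.09 = 1.726 g
%CaCO3 = 1.726 / 3.50 × 100 = 49.31%

49.3 %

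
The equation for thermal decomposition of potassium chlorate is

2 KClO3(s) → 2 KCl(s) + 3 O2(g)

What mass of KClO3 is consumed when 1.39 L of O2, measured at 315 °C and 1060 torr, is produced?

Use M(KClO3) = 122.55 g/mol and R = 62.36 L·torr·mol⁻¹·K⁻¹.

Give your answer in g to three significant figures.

3.28 g

n(O2) = PV/RT = (1060 × 1.39) / (62.36 × 588.15) = 0.04017 mol
n(KClO3) = (2/3) × 0.04017 = 0.02678 mol
m(KClO3) = 0.02678 × 122.55 = 3.282 g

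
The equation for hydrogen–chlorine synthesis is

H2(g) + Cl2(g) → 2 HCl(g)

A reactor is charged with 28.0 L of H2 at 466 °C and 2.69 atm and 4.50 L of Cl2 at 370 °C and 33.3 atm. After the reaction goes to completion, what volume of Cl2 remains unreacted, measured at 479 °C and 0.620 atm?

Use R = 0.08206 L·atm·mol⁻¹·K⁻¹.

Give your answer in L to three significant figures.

159 L

n(H2) = PV/RT = (2.69 × 28.0) / (0.08206 × 739.15) = 1.242 mol
n(Cl2) = PV/RT = (33.3 × 4.50) / (0.08206 × 643.15) = 2.839 mol
For 1.242 mol H2, stoichiometry requires (1/1) × 1.242 = 1.242 mol Cl2; 2.839 mol is available, so H2 is limiting.
n(Cl2) consumed = (1/1) × 1.242 = 1.242 mol; remaining = 2.839 − 1.242 = 1.597 mol
V(Cl2) = nRT/P = 1.597 × 0.08206 × 752.15 / 0.620 = 159.0 L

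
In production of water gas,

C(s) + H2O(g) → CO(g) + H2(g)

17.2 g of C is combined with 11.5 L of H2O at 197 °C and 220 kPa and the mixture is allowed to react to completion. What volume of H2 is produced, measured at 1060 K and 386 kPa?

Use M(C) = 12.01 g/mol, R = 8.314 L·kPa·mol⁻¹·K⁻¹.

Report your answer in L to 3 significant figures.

n(C) = 17.2 / 12.01 = 1.432 mol
n(H2O) = PV/RT = (220 × 11.5) / (8.314 × 470.15) = 0.6473 mol
For 1.432 mol C, stoichiometry requires (1/1) × 1.432 = 1.432 mol H2O; 0.6473 mol is available, so H2O is limiting.
n(H2) = (1/1) × 0.6473 = 0.6473 mol
V(H2) = nRT/P = 0.6473 × 8.314 × 1060 / 386 = 14.78 L

14.8 L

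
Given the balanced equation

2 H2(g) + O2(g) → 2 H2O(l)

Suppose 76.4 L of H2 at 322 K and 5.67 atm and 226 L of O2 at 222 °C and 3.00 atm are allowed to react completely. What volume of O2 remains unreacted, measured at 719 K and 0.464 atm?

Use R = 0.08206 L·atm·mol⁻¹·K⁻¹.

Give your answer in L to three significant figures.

1080 L

n(H2) = PV/RT = (5.67 × 76.4) / (0.08206 × 322) = 16.39 mol
n(O2) = PV/RT = (3.00 × 226) / (0.08206 × 495.15) = 16.69 mol
For 16.39 mol H2, stoichiometry requires (1/2) × 16.39 = 8.195 mol O2; 16.69 mol is available, so H2 is limiting.
n(O2) consumed = (1/2) × 16.39 = 8.195 mol; remaining = 16.69 − 8.195 = 8.495 mol
V(O2) = nRT/P = 8.495 × 0.08206 × 719 / 0.464 = 1080 L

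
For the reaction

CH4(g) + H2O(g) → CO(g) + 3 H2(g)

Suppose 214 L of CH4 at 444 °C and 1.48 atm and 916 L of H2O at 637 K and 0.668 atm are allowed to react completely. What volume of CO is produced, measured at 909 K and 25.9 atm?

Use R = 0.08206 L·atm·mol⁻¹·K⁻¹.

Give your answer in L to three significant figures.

n(CH4) = PV/RT = (1.48 × 214) / (0.08206 × 717.15) = 5.382 mol
n(H2O) = PV/RT = (0.668 × 916) / (0.08206 × 637) = 11.71 mol
For 5.382 mol CH4, stoichiometry requires (1/1) × 5.382 = 5.382 mol H2O; 11.71 mol is available, so CH4 is limiting.
n(CO) = (1/1) × 5.382 = 5.382 mol
V(CO) = nRT/P = 5.382 × 0.08206 × 909 / 25.9 = 15.50 L

15.5 L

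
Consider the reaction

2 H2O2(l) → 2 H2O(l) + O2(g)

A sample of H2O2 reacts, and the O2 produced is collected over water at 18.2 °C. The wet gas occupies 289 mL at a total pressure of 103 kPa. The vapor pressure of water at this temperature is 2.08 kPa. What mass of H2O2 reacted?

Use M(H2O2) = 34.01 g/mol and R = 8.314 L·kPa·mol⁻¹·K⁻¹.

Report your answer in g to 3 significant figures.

0.819 g

P(O2) = 103 − 2.08 = 100.9 kPa
n(O2) = PV/RT = (100.9 × 0.2890) / (8.314 × 291.35) = 0.01204 mol
n(H2O2) = (2/1) × 0.01204 = 0.02408 mol
m(H2O2) = 0.02408 × 34.01 = 0.8190 g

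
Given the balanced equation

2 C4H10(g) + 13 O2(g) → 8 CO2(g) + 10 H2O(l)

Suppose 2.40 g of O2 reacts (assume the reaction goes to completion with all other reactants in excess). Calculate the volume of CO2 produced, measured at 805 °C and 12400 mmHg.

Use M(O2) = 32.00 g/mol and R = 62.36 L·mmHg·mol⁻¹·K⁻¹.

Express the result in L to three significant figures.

n(O2) = 2.400 / 32.00 = 0.07500 mol
n(CO2) = (8/13) × 0.07500 = 0.04615 mol
V = nRT/P = 0.04615 × 62.36 × 1078.15 / 12400 = 0.2502 L

0.250 L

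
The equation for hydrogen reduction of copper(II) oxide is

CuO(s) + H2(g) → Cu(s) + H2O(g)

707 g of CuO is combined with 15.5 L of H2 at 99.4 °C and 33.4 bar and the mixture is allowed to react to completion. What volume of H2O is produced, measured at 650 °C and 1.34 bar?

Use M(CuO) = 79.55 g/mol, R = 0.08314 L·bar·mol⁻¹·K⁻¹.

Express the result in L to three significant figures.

n(CuO) = 707 / 79.55 = 8.887 mol
n(H2) = PV/RT = (33.4 × 15.5) / (0.08314 × 372.55) = 16.71 mol
For 8.887 mol CuO, stoichiometry requires (1/1) × 8.887 = 8.887 mol H2; 16.71 mol is available, so CuO is limiting.
n(H2O) = (1/1) × 8.887 = 8.887 mol
V(H2O) = nRT/P = 8.887 × 0.08314 × 923.15 / 1.34 = 509.0 L

509 L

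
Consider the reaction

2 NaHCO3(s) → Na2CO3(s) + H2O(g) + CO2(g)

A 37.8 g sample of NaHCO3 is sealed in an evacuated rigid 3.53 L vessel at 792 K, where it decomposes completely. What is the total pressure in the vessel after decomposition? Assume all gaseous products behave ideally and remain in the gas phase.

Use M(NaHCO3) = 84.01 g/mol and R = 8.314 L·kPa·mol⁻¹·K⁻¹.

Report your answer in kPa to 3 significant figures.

839 kPa

n(NaHCO3) = 37.8 / 84.01 = 0.4499 mol
n(gas produced) = (2/2) × 0.4499 = 0.4499 mol
P = nRT/V = 0.4499 × 8.314 × 792 / 3.53 = 839.2 kPa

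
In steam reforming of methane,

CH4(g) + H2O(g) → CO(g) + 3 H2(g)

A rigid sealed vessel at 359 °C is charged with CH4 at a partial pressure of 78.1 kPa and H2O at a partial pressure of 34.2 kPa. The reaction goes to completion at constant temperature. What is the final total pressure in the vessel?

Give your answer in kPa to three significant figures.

Because the vessel is rigid and T is held at 359 °C, work the stoichiometry in partial pressures (P_i = n_iRT/V).
P(H2O) required for 78.1 kPa of CH4 = (1/1) × 78.1 = 78.10 kPa; available 34.2 kPa, so H2O is limiting.
P(CH4) remaining = 78.1 − (1/1) × 34.2 = 43.90 kPa
P(gaseous products) = (1+3)/1 × 34.2 = 136.8 kPa
P_total at 359 °C = 43.90 + 136.8 = 180.7 kPa

181 kPa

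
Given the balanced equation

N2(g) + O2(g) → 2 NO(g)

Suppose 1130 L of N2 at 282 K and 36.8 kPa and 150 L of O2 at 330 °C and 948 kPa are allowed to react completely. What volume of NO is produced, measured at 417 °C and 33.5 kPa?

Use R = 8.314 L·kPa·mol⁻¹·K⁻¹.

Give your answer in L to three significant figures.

6080 L

n(N2) = PV/RT = (36.8 × 1130) / (8.314 × 282) = 17.74 mol
n(O2) = PV/RT = (948 × 150) / (8.314 × 603.15) = 28.36 mol
For 17.74 mol N2, stoichiometry requires (1/1) × 17.74 = 17.74 mol O2; 28.36 mol is available, so N2 is limiting.
n(NO) = (2/1) × 17.74 = 35.48 mol
V(NO) = nRT/P = 35.48 × 8.314 × 690.15 / 33.5 = 6077 L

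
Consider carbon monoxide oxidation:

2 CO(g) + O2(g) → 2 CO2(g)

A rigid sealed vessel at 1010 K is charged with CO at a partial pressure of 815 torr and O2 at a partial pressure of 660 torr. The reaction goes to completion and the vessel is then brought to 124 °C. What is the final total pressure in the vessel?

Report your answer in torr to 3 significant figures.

Because the vessel is rigid and T is held at 1010 K, work the stoichiometry in partial pressures (P_i = n_iRT/V).
P(O2) required for 815 torr of CO = (1/2) × 815 = 407.5 torr; available 660 torr, so CO is limiting.
P(O2) remaining = 660 − (1/2) × 815 = 252.5 torr
P(gaseous products) = (2)/2 × 815 = 815.0 torr
P_total at 1010 K = 252.5 + 815.0 = 1068 torr
Scaling to 124 °C: P = 1068 × 397.15/1010 = 420.0 torr

420 torr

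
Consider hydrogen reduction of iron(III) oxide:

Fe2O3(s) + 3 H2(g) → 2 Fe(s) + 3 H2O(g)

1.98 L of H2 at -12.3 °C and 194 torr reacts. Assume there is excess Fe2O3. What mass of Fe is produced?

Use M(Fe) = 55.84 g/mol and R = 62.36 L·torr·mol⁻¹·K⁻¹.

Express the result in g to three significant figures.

n(H2) = PV/RT = (194 × 1.98) / (62.36 × 260.85) = 0.02361 mol
n(Fe) = (2/3) × 0.02361 = 0.01574 mol
m(Fe) = 0.01574 × 55.84 = 0.8789 g

0.879 g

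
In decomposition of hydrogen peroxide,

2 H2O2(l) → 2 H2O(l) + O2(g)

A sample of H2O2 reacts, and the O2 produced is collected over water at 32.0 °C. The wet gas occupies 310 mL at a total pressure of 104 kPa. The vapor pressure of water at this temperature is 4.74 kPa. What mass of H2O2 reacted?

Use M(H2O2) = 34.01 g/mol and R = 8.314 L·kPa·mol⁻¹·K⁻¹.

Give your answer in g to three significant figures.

0.825 g

P(O2) = 104 − 4.74 = 99.26 kPa
n(O2) = PV/RT = (99.26 × 0.3100) / (8.314 × 305.15) = 0.01213 mol
n(H2O2) = (2/1) × 0.01213 = 0.02426 mol
m(H2O2) = 0.02426 × 34.01 = 0.8251 g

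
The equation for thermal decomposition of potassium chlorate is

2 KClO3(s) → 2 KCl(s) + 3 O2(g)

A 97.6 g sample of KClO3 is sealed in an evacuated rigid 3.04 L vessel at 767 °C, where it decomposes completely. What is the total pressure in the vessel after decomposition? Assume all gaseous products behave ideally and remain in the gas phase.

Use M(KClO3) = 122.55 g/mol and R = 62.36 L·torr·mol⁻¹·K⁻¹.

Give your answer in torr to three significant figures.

25500 torr

n(KClO3) = 97.6 / 122.55 = 0.7964 mol
n(gas produced) = (3/2) × 0.7964 = 1.195 mol
P = nRT/V = 1.195 × 62.36 × 1040.15 / 3.04 = 25500 torr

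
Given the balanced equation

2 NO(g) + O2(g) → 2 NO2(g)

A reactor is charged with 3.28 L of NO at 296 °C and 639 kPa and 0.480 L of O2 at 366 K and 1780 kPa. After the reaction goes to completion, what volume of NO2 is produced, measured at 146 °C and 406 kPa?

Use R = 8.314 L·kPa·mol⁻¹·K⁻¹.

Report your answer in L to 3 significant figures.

n(NO) = PV/RT = (639 × 3.28) / (8.314 × 569.15) = 0.4429 mol
n(O2) = PV/RT = (1780 × 0.480) / (8.314 × 366) = 0.2808 mol
For 0.4429 mol NO, stoichiometry requires (1/2) × 0.4429 = 0.2215 mol O2; 0.2808 mol is available, so NO is limiting.
n(NO2) = (2/2) × 0.4429 = 0.4429 mol
V(NO2) = nRT/P = 0.4429 × 8.314 × 419.15 / 406 = 3.802 L

3.80 L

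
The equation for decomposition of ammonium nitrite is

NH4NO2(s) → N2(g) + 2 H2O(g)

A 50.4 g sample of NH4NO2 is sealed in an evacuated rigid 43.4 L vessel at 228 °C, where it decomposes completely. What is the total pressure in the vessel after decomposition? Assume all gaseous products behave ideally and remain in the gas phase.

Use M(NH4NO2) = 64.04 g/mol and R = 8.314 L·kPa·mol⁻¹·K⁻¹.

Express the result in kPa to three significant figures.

n(NH4NO2) = 50.4 / 64.04 = 0.7870 mol
n(gas produced) = (3/1) × 0.7870 = 2.361 mol
P = nRT/V = 2.361 × 8.314 × 501.15 / 43.4 = 226.7 kPa

227 kPa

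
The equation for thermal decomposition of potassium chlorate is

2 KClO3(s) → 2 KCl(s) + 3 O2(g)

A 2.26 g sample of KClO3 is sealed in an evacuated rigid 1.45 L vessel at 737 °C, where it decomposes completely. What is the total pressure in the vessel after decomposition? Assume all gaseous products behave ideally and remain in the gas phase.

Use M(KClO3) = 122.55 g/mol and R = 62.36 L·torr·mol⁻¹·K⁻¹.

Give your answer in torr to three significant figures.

n(KClO3) = 2.26 / 122.55 = 0.01844 mol
n(gas produced) = (3/2) × 0.01844 = 0.02766 mol
P = nRT/V = 0.02766 × 62.36 × 1010.15 / 1.45 = 1202 torr

1200 torr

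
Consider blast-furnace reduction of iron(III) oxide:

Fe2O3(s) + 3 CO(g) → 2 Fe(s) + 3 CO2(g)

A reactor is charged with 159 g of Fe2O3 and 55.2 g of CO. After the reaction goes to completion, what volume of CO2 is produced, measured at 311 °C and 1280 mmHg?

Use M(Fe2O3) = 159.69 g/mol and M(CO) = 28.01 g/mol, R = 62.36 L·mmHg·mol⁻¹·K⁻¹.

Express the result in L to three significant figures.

n(Fe2O3) = 159 / 159.69 = 0.9957 mol
n(CO) = 55.2 / 28.01 = 1.971 mol
For 0.9957 mol Fe2O3, stoichiometry requires (3/1) × 0.9957 = 2.987 mol CO; 1.971 mol is available, so CO is limiting.
n(CO2) = (3/3) × 1.971 = 1.971 mol
V(CO2) = nRT/P = 1.971 × 62.36 × 584.15 / 1280 = 56.09 L

56.1 L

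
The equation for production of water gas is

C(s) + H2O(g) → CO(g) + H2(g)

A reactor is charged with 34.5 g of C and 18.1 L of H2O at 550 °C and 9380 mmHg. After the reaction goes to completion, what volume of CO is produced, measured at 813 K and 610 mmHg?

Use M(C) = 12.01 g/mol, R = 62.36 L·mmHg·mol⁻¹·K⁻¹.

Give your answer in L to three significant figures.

239 L

n(C) = 34.5 / 12.01 = 2.873 mol
n(H2O) = PV/RT = (9380 × 18.1) / (62.36 × 823.15) = 3.307 mol
For 2.873 mol C, stoichiometry requires (1/1) × 2.873 = 2.873 mol H2O; 3.307 mol is available, so C is limiting.
n(CO) = (1/1) × 2.873 = 2.873 mol
V(CO) = nRT/P = 2.873 × 62.36 × 813 / 610 = 238.8 L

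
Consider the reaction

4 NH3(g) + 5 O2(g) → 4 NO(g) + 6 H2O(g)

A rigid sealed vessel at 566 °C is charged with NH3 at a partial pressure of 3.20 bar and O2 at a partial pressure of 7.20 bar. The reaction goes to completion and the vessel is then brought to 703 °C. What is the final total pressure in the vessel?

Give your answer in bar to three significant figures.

With V and T fixed, P_i ∝ n_i, so the mole ratios apply directly to partial pressures at 566 °C.
P(O2) required for 3.20 bar of NH3 = (5/4) × 3.20 = 4.000 bar; available 7.20 bar, so NH3 is limiting.
P(O2) remaining = 7.20 − (5/4) × 3.20 = 3.200 bar
P(gaseous products) = (4+6)/4 × 3.20 = 8.000 bar
P_total at 566 °C = 3.200 + 8.000 = 11.20 bar
Scaling to 703 °C: P = 11.20 × 976.15/839.15 = 13.03 bar

13.0 bar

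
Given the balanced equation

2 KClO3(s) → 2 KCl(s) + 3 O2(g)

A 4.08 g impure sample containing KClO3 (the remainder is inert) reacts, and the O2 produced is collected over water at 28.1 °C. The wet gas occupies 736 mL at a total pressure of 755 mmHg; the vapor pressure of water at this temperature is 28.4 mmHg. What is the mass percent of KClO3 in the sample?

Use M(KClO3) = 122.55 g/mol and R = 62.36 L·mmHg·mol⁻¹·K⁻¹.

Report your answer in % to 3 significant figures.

P(O2) = 755 − 28.4 = 726.6 mmHg
n(O2) = PV/RT = (726.6 × 0.7360) / (62.36 × 301.25) = 0.02847 mol
n(KClO3) = (2/3) × 0.02847 = 0.01898 mol
m(KClO3) = 0.01898 × 122.55 = 2.326 g
%KClO3 = 2.326 / 4.08 × 100 = 57.01%

57.0 %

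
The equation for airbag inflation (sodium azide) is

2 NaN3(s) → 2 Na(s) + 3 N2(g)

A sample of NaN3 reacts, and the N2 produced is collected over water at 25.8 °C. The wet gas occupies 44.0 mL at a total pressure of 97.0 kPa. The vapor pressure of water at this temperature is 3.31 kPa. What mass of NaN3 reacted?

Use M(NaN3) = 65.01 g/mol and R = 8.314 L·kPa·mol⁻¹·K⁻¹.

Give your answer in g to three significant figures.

0.0719 g

P(N2) = 97.0 − 3.31 = 93.69 kPa
n(N2) = PV/RT = (93.69 × 0.04400) / (8.314 × 298.95) = 0.001659 mol
n(NaN3) = (2/3) × 0.001659 = 0.001106 mol
m(NaN3) = 0.001106 × 65.01 = 0.07190 g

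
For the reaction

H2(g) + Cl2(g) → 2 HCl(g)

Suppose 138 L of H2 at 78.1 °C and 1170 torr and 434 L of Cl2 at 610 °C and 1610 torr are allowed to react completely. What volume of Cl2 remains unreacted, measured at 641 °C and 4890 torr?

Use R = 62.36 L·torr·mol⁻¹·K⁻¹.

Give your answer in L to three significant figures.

62.0 L

n(H2) = PV/RT = (1170 × 138) / (62.36 × 351.25) = 7.371 mol
n(Cl2) = PV/RT = (1610 × 434) / (62.36 × 883.15) = 12.69 mol
For 7.371 mol H2, stoichiometry requires (1/1) × 7.371 = 7.371 mol Cl2; 12.69 mol is available, so H2 is limiting.
n(Cl2) consumed = (1/1) × 7.371 = 7.371 mol; remaining = 12.69 − 7.371 = 5.319 mol
V(Cl2) = nRT/P = 5.319 × 62.36 × 914.15 / 4890 = 62.01 L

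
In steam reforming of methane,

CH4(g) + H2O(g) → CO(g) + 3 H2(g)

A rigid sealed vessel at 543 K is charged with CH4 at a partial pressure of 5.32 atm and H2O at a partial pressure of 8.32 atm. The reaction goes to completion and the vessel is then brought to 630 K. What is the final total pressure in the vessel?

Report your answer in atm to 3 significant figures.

28.2 atm

At constant V, partial pressures at 543 K are proportional to moles, so apply stoichiometry directly to pressures.
P(H2O) required for 5.32 atm of CH4 = (1/1) × 5.32 = 5.320 atm; available 8.32 atm, so CH4 is limiting.
P(H2O) remaining = 8.32 − (1/1) × 5.32 = 3.000 atm
P(gaseous products) = (1+3)/1 × 5.32 = 21.28 atm
P_total at 543 K = 3.000 + 21.28 = 24.28 atm
Scaling to 630 K: P = 24.28 × 630/543 = 28.17 atm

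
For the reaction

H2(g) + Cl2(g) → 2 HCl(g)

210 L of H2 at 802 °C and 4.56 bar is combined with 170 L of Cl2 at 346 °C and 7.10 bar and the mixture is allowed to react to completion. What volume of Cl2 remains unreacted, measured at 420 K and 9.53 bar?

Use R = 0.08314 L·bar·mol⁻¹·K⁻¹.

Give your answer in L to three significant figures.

n(H2) = PV/RT = (4.56 × 210) / (0.08314 × 1075.15) = 10.71 mol
n(Cl2) = PV/RT = (7.10 × 170) / (0.08314 × 619.15) = 23.45 mol
For 10.71 mol H2, stoichiometry requires (1/1) × 10.71 = 10.71 mol Cl2; 23.45 mol is available, so H2 is limiting.
n(Cl2) consumed = (1/1) × 10.71 = 10.71 mol; remaining = 23.45 − 10.71 = 12.74 mol
V(Cl2) = nRT/P = 12.74 × 0.08314 × 420 / 9.53 = 46.68 L

46.7 L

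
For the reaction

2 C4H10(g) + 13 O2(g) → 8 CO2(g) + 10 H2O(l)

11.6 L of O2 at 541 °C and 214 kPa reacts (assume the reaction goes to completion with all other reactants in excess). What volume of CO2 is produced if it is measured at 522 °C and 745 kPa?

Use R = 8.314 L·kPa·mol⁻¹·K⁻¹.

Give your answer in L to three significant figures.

n(O2) = PV/RT = (214 × 11.6) / (8.314 × 814.15) = 0.3667 mol
n(CO2) = (8/13) × 0.3667 = 0.2257 mol
V = nRT/P = 0.2257 × 8.314 × 795.15 / 745 = 2.003 L

2.00 L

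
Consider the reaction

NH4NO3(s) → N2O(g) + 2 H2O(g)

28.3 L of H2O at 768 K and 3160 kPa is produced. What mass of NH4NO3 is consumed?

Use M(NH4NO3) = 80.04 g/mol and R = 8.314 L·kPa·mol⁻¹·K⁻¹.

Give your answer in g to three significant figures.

561 g

n(H2O) = PV/RT = (3160 × 28.3) / (8.314 × 768) = 14.01 mol
n(NH4NO3) = (1/2) × 14.01 = 7.005 mol
m(NH4NO3) = 7.005 × 80.04 = 560.7 g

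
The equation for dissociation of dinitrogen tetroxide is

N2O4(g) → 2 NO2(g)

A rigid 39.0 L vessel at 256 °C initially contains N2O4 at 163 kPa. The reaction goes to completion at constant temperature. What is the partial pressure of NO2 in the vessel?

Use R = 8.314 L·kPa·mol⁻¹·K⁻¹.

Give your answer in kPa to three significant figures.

326 kPa

n(N2O4)₀ = PV/RT = (163 × 39.0) / (8.314 × 529.15) = 1.445 mol
n(NO2) = (2/1) × 1.445 = 2.890 mol
P(NO2) = nRT/V = 2.890 × 8.314 × 529.15 / 39.0 = 326.0 kPa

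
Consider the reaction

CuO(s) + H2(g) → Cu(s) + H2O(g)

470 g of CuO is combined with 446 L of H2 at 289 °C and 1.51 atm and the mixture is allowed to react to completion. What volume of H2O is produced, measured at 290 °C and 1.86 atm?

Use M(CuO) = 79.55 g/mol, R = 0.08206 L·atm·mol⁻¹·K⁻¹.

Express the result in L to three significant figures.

n(CuO) = 470 / 79.55 = 5.908 mol
n(H2) = PV/RT = (1.51 × 446) / (0.08206 × 562.15) = 14.60 mol
For 5.908 mol CuO, stoichiometry requires (1/1) × 5.908 = 5.908 mol H2; 14.60 mol is available, so CuO is limiting.
n(H2O) = (1/1) × 5.908 = 5.908 mol
V(H2O) = nRT/P = 5.908 × 0.08206 × 563.15 / 1.86 = 146.8 L

147 L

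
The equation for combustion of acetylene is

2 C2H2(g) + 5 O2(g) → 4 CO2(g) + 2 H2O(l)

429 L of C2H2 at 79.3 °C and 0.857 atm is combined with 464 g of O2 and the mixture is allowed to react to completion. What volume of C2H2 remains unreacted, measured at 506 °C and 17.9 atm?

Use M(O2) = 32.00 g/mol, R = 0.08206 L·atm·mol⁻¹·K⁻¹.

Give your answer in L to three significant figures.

24.7 L

n(C2H2) = PV/RT = (0.857 × 429) / (0.08206 × 352.45) = 12.71 mol
n(O2) = 464 / 32.00 = 14.50 mol
For 12.71 mol C2H2, stoichiometry requires (5/2) × 12.71 = 31.78 mol O2; 14.50 mol is available, so O2 is limiting.
n(C2H2) consumed = (2/5) × 14.50 = 5.800 mol; remaining = 12.71 − 5.800 = 6.910 mol
V(C2H2) = nRT/P = 6.910 × 0.08206 × 779.15 / 17.9 = 24.68 L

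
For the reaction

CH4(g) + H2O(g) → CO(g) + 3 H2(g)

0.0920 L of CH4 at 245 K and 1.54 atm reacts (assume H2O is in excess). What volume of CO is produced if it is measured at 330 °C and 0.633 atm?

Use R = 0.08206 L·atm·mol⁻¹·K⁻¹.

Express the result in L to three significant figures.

0.551 L

n(CH4) = PV/RT = (1.54 × 0.0920) / (0.08206 × 245) = 0.007047 mol
n(CO) = (1/1) × 0.007047 = 0.007047 mol
V = nRT/P = 0.007047 × 0.08206 × 603.15 / 0.633 = 0.5510 L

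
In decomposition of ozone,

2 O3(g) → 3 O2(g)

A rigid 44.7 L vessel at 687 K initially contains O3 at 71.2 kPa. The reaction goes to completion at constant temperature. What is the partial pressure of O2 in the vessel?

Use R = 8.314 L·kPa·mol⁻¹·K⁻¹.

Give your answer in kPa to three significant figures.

107 kPa

n(O3)₀ = PV/RT = (71.2 × 44.7) / (8.314 × 687) = 0.5572 mol
n(O2) = (3/2) × 0.5572 = 0.8358 mol
P(O2) = nRT/V = 0.8358 × 8.314 × 687 / 44.7 = 106.8 kPa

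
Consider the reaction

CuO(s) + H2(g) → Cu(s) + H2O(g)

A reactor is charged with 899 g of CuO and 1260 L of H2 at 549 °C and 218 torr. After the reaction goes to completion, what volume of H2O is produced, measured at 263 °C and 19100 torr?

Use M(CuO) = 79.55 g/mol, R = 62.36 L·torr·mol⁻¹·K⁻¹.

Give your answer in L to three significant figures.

n(CuO) = 899 / 79.55 = 11.30 mol
n(H2) = PV/RT = (218 × 1260) / (62.36 × 822.15) = 5.358 mol
For 11.30 mol CuO, stoichiometry requires (1/1) × 11.30 = 11.30 mol H2; 5.358 mol is available, so H2 is limiting.
n(H2O) = (1/1) × 5.358 = 5.358 mol
V(H2O) = nRT/P = 5.358 × 62.36 × 536.15 / 19100 = 9.379 L

9.38 L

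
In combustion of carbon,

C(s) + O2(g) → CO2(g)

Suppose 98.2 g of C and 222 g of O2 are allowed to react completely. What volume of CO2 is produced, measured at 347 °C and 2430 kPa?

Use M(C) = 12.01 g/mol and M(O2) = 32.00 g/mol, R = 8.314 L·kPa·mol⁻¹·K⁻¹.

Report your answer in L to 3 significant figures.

14.7 L

n(C) = 98.2 / 12.01 = 8.177 mol
n(O2) = 222 / 32.00 = 6.938 mol
For 8.177 mol C, stoichiometry requires (1/1) × 8.177 = 8.177 mol O2; 6.938 mol is available, so O2 is limiting.
n(CO2) = (1/1) × 6.938 = 6.938 mol
V(CO2) = nRT/P = 6.938 × 8.314 × 620.15 / 2430 = 14.72 L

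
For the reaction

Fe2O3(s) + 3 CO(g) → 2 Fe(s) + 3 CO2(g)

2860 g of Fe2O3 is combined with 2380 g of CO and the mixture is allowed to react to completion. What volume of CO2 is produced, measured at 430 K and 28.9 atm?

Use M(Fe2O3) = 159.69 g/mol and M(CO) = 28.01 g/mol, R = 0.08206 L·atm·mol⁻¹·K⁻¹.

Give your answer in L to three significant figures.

n(Fe2O3) = 2860 / 159.69 = 17.91 mol
n(CO) = 2380 / 28.01 = 84.97 mol
For 17.91 mol Fe2O3, stoichiometry requires (3/1) × 17.91 = 53.73 mol CO; 84.97 mol is available, so Fe2O3 is limiting.
n(CO2) = (3/1) × 17.91 = 53.73 mol
V(CO2) = nRT/P = 53.73 × 0.08206 × 430 / 28.9 = 65.60 L

65.6 L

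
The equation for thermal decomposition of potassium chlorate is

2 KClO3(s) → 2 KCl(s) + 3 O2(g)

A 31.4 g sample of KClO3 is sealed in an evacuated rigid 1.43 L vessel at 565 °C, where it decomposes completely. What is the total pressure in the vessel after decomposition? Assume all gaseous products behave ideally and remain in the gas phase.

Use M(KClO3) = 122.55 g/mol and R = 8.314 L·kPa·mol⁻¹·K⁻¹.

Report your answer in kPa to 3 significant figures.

n(KClO3) = 31.4 / 122.55 = 0.2562 mol
n(gas produced) = (3/2) × 0.2562 = 0.3843 mol
P = nRT/V = 0.3843 × 8.314 × 838.15 / 1.43 = 1873 kPa

1870 kPa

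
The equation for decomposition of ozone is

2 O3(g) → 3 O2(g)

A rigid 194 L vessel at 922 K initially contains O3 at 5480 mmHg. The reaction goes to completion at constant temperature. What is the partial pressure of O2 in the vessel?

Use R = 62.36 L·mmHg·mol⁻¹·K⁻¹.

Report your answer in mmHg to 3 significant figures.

n(O3)₀ = PV/RT = (5480 × 194) / (62.36 × 922) = 18.49 mol
n(O2) = (3/2) × 18.49 = 27.73 mol
P(O2) = nRT/V = 27.73 × 62.36 × 922 / 194 = 8218 mmHg

8220 mmHg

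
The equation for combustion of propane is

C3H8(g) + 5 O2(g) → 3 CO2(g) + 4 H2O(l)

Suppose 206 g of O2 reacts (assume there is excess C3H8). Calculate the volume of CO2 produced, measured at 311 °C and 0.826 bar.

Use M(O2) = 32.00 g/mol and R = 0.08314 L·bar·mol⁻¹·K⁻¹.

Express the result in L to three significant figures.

n(O2) = 206.0 / 32.00 = 6.438 mol
n(CO2) = (3/5) × 6.438 = 3.863 mol
V = nRT/P = 3.863 × 0.08314 × 584.15 / 0.826 = 227.1 L

227 L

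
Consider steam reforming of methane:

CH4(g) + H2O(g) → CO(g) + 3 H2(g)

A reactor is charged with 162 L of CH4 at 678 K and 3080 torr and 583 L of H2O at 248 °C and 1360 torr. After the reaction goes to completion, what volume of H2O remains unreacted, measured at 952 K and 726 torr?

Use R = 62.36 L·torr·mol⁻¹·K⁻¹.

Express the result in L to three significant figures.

n(CH4) = PV/RT = (3080 × 162) / (62.36 × 678) = 11.80 mol
n(H2O) = PV/RT = (1360 × 583) / (62.36 × 521.15) = 24.40 mol
For 11.80 mol CH4, stoichiometry requires (1/1) × 11.80 = 11.80 mol H2O; 24.40 mol is available, so CH4 is limiting.
n(H2O) consumed = (1/1) × 11.80 = 11.80 mol; remaining = 24.40 − 11.80 = 12.60 mol
V(H2O) = nRT/P = 12.60 × 62.36 × 952 / 726 = 1030 L

1030 L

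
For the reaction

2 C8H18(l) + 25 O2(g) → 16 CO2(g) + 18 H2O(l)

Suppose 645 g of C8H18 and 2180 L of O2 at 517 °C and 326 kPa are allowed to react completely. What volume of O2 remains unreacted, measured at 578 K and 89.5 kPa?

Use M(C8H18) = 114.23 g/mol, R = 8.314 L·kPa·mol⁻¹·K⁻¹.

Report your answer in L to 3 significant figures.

2020 L

n(C8H18) = 645 / 114.23 = 5.647 mol
n(O2) = PV/RT = (326 × 2180) / (8.314 × 790.15) = 108.2 mol
For 5.647 mol C8H18, stoichiometry requires (25/2) × 5.647 = 70.59 mol O2; 108.2 mol is available, so C8H18 is limiting.
n(O2) consumed = (25/2) × 5.647 = 70.59 mol; remaining = 108.2 − 70.59 = 37.61 mol
V(O2) = nRT/P = 37.61 × 8.314 × 578 / 89.5 = 2019 L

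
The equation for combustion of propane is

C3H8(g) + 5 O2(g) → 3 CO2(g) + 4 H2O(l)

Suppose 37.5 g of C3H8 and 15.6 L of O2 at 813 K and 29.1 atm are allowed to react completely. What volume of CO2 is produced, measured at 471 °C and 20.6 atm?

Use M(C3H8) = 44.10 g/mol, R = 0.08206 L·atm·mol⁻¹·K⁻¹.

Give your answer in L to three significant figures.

n(C3H8) = 37.5 / 44.10 = 0.8503 mol
n(O2) = PV/RT = (29.1 × 15.6) / (0.08206 × 813) = 6.804 mol
For 0.8503 mol C3H8, stoichiometry requires (5/1) × 0.8503 = 4.252 mol O2; 6.804 mol is available, so C3H8 is limiting.
n(CO2) = (3/1) × 0.8503 = 2.551 mol
V(CO2) = nRT/P = 2.551 × 0.08206 × 744.15 / 20.6 = 7.562 L

7.56 L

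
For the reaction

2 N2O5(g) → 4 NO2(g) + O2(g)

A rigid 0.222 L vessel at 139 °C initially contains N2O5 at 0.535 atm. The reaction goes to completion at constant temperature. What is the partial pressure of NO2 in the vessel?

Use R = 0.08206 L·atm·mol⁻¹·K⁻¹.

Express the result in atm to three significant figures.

1.07 atm

n(N2O5)₀ = PV/RT = (0.535 × 0.222) / (0.08206 × 412.15) = 0.003512 mol
n(NO2) = (4/2) × 0.003512 = 0.007024 mol
P(NO2) = nRT/V = 0.007024 × 0.08206 × 412.15 / 0.222 = 1.070 atm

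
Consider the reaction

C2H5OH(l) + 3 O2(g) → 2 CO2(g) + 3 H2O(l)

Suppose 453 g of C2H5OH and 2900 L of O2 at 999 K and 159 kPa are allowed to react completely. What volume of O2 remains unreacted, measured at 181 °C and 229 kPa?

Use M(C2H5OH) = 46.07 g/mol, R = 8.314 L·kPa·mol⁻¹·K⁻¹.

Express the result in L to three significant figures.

429 L

n(C2H5OH) = 453 / 46.07 = 9.833 mol
n(O2) = PV/RT = (159 × 2900) / (8.314 × 999) = 55.52 mol
For 9.833 mol C2H5OH, stoichiometry requires (3/1) × 9.833 = 29.50 mol O2; 55.52 mol is available, so C2H5OH is limiting.
n(O2) consumed = (3/1) × 9.833 = 29.50 mol; remaining = 55.52 − 29.50 = 26.02 mol
V(O2) = nRT/P = 26.02 × 8.314 × 454.15 / 229 = 429.0 L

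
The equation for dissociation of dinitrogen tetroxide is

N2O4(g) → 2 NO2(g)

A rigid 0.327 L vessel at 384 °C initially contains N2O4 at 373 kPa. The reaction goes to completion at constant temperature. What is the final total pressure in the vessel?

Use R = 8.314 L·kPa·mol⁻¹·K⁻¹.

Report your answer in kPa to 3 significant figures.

746 kPa

Rigid vessel, constant T ⇒ P scales with total gas moles (1 → 2).
P_final = (2/1) × 373 = 746.0 kPa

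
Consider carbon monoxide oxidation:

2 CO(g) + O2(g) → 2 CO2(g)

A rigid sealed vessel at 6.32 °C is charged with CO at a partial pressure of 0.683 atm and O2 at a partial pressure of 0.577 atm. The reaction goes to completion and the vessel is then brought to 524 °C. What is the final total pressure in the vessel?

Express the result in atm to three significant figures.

Because the vessel is rigid and T is held at 6.32 °C, work the stoichiometry in partial pressures (P_i = n_iRT/V).
P(O2) required for 0.683 atm of CO = (1/2) × 0.683 = 0.3415 atm; available 0.577 atm, so CO is limiting.
P(O2) remaining = 0.577 − (1/2) × 0.683 = 0.2355 atm
P(gaseous products) = (2)/2 × 0.683 = 0.6830 atm
P_total at 6.32 °C = 0.2355 + 0.6830 = 0.9185 atm
Scaling to 524 °C: P = 0.9185 × 797.15/279.47 = 2.620 atm

2.62 atm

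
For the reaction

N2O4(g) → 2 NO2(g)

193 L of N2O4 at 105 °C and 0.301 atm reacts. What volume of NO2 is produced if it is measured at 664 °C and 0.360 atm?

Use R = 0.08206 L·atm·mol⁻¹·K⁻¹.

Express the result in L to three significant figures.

800 L

n(N2O4) = PV/RT = (0.301 × 193) / (0.08206 × 378.15) = 1.872 mol
n(NO2) = (2/1) × 1.872 = 3.744 mol
V = nRT/P = 3.744 × 0.08206 × 937.15 / 0.360 = 799.8 L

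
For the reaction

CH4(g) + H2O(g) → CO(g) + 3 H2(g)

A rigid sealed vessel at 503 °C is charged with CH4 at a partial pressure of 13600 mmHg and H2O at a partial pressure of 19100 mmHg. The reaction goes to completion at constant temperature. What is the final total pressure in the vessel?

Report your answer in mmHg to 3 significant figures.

59900 mmHg

At constant V, partial pressures at 503 °C are proportional to moles, so apply stoichiometry directly to pressures.
P(H2O) required for 13600 mmHg of CH4 = (1/1) × 13600 = 13600 mmHg; available 19100 mmHg, so CH4 is limiting.
P(H2O) remaining = 19100 − (1/1) × 13600 = 5500 mmHg
P(gaseous products) = (1+3)/1 × 13600 = 54400 mmHg
P_total at 503 °C = 5500 + 54400 = 59900 mmHg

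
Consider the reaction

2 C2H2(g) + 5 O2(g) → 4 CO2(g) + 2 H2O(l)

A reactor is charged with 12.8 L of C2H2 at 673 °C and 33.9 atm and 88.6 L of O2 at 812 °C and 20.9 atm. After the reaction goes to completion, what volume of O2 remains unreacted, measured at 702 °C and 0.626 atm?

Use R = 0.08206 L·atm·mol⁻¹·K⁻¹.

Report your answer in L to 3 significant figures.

n(C2H2) = PV/RT = (33.9 × 12.8) / (0.08206 × 946.15) = 5.589 mol
n(O2) = PV/RT = (20.9 × 88.6) / (0.08206 × 1085.15) = 20.79 mol
For 5.589 mol C2H2, stoichiometry requires (5/2) × 5.589 = 13.97 mol O2; 20.79 mol is available, so C2H2 is limiting.
n(O2) consumed = (5/2) × 5.589 = 13.97 mol; remaining = 20.79 − 13.97 = 6.820 mol
V(O2) = nRT/P = 6.820 × 0.08206 × 975.15 / 0.626 = 871.8 L

872 L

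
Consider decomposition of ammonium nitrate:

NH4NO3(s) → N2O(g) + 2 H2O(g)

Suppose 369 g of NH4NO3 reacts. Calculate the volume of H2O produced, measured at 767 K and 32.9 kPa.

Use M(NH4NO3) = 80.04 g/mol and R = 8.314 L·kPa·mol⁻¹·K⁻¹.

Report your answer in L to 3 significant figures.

n(NH4NO3) = 369.0 / 80.04 = 4.610 mol
n(H2O) = (2/1) × 4.610 = 9.220 mol
V = nRT/P = 9.220 × 8.314 × 767 / 32.9 = 1787 L

1790 L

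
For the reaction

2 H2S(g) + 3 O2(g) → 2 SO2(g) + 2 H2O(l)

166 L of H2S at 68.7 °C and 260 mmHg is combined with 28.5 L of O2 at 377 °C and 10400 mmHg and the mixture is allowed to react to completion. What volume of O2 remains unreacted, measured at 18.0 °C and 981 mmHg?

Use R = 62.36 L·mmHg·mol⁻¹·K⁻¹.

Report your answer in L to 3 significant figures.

79.1 L

n(H2S) = PV/RT = (260 × 166) / (62.36 × 341.85) = 2.025 mol
n(O2) = PV/RT = (10400 × 28.5) / (62.36 × 650.15) = 7.311 mol
For 2.025 mol H2S, stoichiometry requires (3/2) × 2.025 = 3.037 mol O2; 7.311 mol is available, so H2S is limiting.
n(O2) consumed = (3/2) × 2.025 = 3.037 mol; remaining = 7.311 − 3.037 = 4.274 mol
V(O2) = nRT/P = 4.274 × 62.36 × 291.15 / 981 = 79.10 L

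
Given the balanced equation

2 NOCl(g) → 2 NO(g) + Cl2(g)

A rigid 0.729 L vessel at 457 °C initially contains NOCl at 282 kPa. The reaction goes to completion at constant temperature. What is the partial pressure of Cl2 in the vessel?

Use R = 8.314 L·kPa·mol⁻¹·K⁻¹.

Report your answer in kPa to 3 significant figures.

141 kPa

n(NOCl)₀ = PV/RT = (282 × 0.729) / (8.314 × 730.15) = 0.03387 mol
n(Cl2) = (1/2) × 0.03387 = 0.01693 mol
P(Cl2) = nRT/V = 0.01693 × 8.314 × 730.15 / 0.729 = 141.0 kPa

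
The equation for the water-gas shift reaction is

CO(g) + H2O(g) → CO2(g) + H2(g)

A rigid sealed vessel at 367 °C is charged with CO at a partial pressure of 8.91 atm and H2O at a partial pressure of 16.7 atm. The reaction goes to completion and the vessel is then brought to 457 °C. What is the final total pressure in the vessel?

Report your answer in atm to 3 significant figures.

29.2 atm

Because the vessel is rigid and T is held at 367 °C, work the stoichiometry in partial pressures (P_i = n_iRT/V).
P(H2O) required for 8.91 atm of CO = (1/1) × 8.91 = 8.910 atm; available 16.7 atm, so CO is limiting.
P(H2O) remaining = 16.7 − (1/1) × 8.91 = 7.790 atm
P(gaseous products) = (1+1)/1 × 8.91 = 17.82 atm
P_total at 367 °C = 7.790 + 17.82 = 25.61 atm
Scaling to 457 °C: P = 25.61 × 730.15/640.15 = 29.21 atm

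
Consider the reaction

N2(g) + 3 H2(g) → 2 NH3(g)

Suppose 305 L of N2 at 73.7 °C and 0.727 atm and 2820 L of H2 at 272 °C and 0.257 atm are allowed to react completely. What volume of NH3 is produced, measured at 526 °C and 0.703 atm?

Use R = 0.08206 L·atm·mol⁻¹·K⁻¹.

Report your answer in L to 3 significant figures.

1010 L

n(N2) = PV/RT = (0.727 × 305) / (0.08206 × 346.85) = 7.790 mol
n(H2) = PV/RT = (0.257 × 2820) / (0.08206 × 545.15) = 16.20 mol
For 7.790 mol N2, stoichiometry requires (3/1) × 7.790 = 23.37 mol H2; 16.20 mol is available, so H2 is limiting.
n(NH3) = (2/3) × 16.20 = 10.80 mol
V(NH3) = nRT/P = 10.80 × 0.08206 × 799.15 / 0.703 = 1007 L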